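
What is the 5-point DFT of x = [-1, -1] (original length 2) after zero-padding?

Original 2-point DFT: [-2, 0]
Zero-padded 5-point DFT provides frequency interpolation.

DFT_5([x, 0, ...]) = [-2, -1.3090+0.9511i, -0.1910+0.5878i, -0.1910-0.5878i, -1.3090-0.9511i]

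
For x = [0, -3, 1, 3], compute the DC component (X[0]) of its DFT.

X[0] = Σ(n=0 to 3) x[n] · ω_4^0 = Σ x[n]
= (0) + (-3) + (1) + (3)

X[0] = 1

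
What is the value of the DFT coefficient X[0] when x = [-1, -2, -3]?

X[0] = Σ(n=0 to 2) x[n] · ω_3^0 = Σ x[n]
= (-1) + (-2) + (-3)

X[0] = -6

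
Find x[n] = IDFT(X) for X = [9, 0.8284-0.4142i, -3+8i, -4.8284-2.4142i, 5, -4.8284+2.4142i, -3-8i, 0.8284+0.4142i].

x[n] = (1/8) Σ(k=0 to 7) X[k] · e^(2πikn/8)

Computing each x[n]:
x[0] = 0
x[1] = 0
x[2] = 2
x[3] = 2
x[4] = 2
x[5] = -3
x[6] = 3
x[7] = 3

x = [0, 0, 2, 2, 2, -3, 3, 3]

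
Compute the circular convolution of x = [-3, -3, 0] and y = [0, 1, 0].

(x ⊛ y)[n] = Σ(m=0 to 2) x[m] · y[(n-m) mod 3]

Computing each output sample:
(x ⊛ y)[0] = 0
(x ⊛ y)[1] = -3
(x ⊛ y)[2] = -3

x ⊛ y = [0, -3, -3]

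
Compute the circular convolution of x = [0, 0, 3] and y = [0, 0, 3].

(x ⊛ y)[n] = Σ(m=0 to 2) x[m] · y[(n-m) mod 3]

Computing each output sample:
(x ⊛ y)[0] = 0
(x ⊛ y)[1] = 9
(x ⊛ y)[2] = 0

x ⊛ y = [0, 9, 0]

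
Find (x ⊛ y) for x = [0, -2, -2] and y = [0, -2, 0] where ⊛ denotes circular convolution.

(x ⊛ y)[n] = Σ(m=0 to 2) x[m] · y[(n-m) mod 3]

Computing each output sample:
(x ⊛ y)[0] = 4
(x ⊛ y)[1] = 0
(x ⊛ y)[2] = 4

x ⊛ y = [4, 0, 4]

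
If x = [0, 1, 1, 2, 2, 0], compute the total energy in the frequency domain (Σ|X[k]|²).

Parseval: Σ|x[n]|² = (1/N)Σ|X[k]|², so Σ|X[k]|² = N·Σ|x[n]|² = 6·10.0000

Σ|X[k]|² = N·Σ|x[n]|² = 6·10.0000 = 60.0000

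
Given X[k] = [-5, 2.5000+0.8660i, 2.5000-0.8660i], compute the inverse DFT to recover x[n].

x[n] = (1/3) Σ(k=0 to 2) X[k] · e^(2πikn/3)

Computing each x[n]:
x[0] = 0
x[1] = -3
x[2] = -2

x = [0, -3, -2]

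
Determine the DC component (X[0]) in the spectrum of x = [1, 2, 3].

X[0] = Σ(n=0 to 2) x[n] · ω_3^0 = Σ x[n]
= (1) + (2) + (3)

X[0] = 6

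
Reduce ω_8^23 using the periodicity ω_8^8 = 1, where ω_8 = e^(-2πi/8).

Since ω_8^8 = 1, powers reduce modulo 8.
23 mod 8 = 7
So ω_8^23 = ω_8^7 = e^(-2πi·7/8)

ω_8^23 = ω_8^7 = 0.7071+0.7071i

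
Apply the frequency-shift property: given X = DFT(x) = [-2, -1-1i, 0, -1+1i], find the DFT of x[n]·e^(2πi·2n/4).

Modulation property: DFT(ω_4^(-2n)·x[n]) = X[(k-2) mod 4], so circularly shift X by 2 positions.

X[k-2] = [0, -1+1i, -2, -1-1i]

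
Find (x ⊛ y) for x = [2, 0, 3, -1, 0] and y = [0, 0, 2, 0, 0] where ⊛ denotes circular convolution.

(x ⊛ y)[n] = Σ(m=0 to 4) x[m] · y[(n-m) mod 5]

Computing each output sample:
(x ⊛ y)[0] = -2
(x ⊛ y)[1] = 0
(x ⊛ y)[2] = 4
(x ⊛ y)[3] = 0
(x ⊛ y)[4] = 6

x ⊛ y = [-2, 0, 4, 0, 6]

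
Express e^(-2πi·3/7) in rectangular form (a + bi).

ω_7^3 = e^(-2πi·3/7)
= cos(-2π·3/7) + i·sin(-2π·3/7)
= cos(-6π/7) + i·sin(-6π/7)

ω_7^3 = cos(-6π/7) + i·sin(-6π/7) = -0.9010-0.4339i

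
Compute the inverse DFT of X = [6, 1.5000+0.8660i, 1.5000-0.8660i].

x[n] = (1/3) Σ(k=0 to 2) X[k] · e^(2πikn/3)

Computing each x[n]:
x[0] = 3
x[1] = 1
x[2] = 2

x = [3, 1, 2]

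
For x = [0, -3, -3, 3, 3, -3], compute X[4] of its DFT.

X[4] = Σ(n=0 to 5) x[n] · ω_6^(4n) where ω_6 = e^(-2πi/6)
= (0)·ω_6^0 + (-3)·ω_6^4 + (-3)·ω_6^8 + (3)·ω_6^12 + (3)·ω_6^16 + (-3)·ω_6^20

X[4] = 6.0000+5.1962i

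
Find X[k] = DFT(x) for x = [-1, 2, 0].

X[k] = Σ(n=0 to 2) x[n] · ω_3^(nk)
where ω_3 = e^(-2πi/3)

Computing each X[k]:
X[0] = 1
X[1] = -2.0000-1.7321i
X[2] = -2.0000+1.7321i

X = [1, -2.0000-1.7321i, -2.0000+1.7321i]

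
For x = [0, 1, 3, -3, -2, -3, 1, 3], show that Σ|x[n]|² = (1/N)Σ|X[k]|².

Time domain:
Σ|x[n]|² = |0|² + |1|² + |3|² + |-3|² + |-2|² + |-3|² + |1|² + |3|² = 42.0000

Frequency domain:
(1/8)Σ|X[k]|² = (1/8)(|0|² + |9.0711-0.5858i|² + |-6+2i|² + |-5.0711+3.4142i|² + |4|² + |-5.0711-3.4142i|² + |-6-2i|² + |9.0711+0.5858i|²) = (1/8)·336.0000 = 42.0000

Both sides agree, confirming Parseval's theorem.

Σ|x[n]|² = (1/N)Σ|X[k]|² = 42.0000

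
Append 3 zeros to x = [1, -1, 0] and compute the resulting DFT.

Original 3-point DFT: [0, 1.5000+0.8660i, 1.5000-0.8660i]
Zero-padded 6-point DFT provides frequency interpolation.

DFT_6([x, 0, ...]) = [0, 0.5000+0.8660i, 1.5000+0.8660i, 2, 1.5000-0.8660i, 0.5000-0.8660i]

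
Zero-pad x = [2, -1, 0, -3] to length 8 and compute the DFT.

Original 4-point DFT: [-2, 2-2i, 6, 2+2i]
Zero-padded 8-point DFT provides frequency interpolation.

DFT_8([x, 0, ...]) = [-2, 3.4142+2.8284i, 2-2i, 0.5858+2.8284i, 6, 0.5858-2.8284i, 2+2i, 3.4142-2.8284i]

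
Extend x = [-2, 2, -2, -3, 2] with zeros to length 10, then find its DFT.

Original 5-point DFT: [-3, 3.2812-0.5878i, -6.7812+0.9511i, -6.7812-0.9511i, 3.2812+0.5878i]
Zero-padded 10-point DFT provides frequency interpolation.

DFT_10([x, 0, ...]) = [-3, -1.6910+2.4041i, 3.2812-0.5878i, -2.8090-6.7432i, -6.7812+0.9511i, -1, -6.7812-0.9511i, -2.8090+6.7432i, 3.2812+0.5878i, -1.6910-2.4041i]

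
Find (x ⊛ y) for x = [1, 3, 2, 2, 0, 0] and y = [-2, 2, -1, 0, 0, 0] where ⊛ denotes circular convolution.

(x ⊛ y)[n] = Σ(m=0 to 5) x[m] · y[(n-m) mod 6]

Computing each output sample:
(x ⊛ y)[0] = -2
(x ⊛ y)[1] = -4
(x ⊛ y)[2] = 1
(x ⊛ y)[3] = -3
(x ⊛ y)[4] = 2
(x ⊛ y)[5] = -2

x ⊛ y = [-2, -4, 1, -3, 2, -2]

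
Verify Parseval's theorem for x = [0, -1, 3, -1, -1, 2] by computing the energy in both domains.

Time domain:
Σ|x[n]|² = |0|² + |-1|² + |3|² + |-1|² + |-1|² + |2|² = 16.0000

Frequency domain:
(1/6)Σ|X[k]|² = (1/6)(|2|² + |0.5000-0.8660i|² + |-2.5000+6.0622i|² + |2|² + |-2.5000-6.0622i|² + |0.5000+0.8660i|²) = (1/6)·96.0000 = 16.0000

Both sides agree, confirming Parseval's theorem.

Σ|x[n]|² = (1/N)Σ|X[k]|² = 16.0000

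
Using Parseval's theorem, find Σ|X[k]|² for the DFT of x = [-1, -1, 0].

Parseval: Σ|x[n]|² = (1/N)Σ|X[k]|², so Σ|X[k]|² = N·Σ|x[n]|² = 3·2.0000

Σ|X[k]|² = N·Σ|x[n]|² = 3·2.0000 = 6.0000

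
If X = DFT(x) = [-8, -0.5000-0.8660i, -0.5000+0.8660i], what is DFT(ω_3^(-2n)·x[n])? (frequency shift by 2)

Modulation property: DFT(ω_3^(-2n)·x[n]) = X[(k-2) mod 3], so circularly shift X by 2 positions.

X[k-2] = [-0.5000-0.8660i, -0.5000+0.8660i, -8]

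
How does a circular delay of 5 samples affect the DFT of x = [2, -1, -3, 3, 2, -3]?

Time shift by 5: X_shifted[k] = ω_6^(5k) · X[k]
Shifted x = [-1, -3, 3, 2, -3, 2]

DFT(x[n-5]) = [0, -3.5000-0.8660i, 1.5000+9.5263i, -2, 1.5000-9.5263i, -3.5000+0.8660i]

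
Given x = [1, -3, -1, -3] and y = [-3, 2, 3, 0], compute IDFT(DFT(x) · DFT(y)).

(x ⊛ y)[n] = Σ(m=0 to 3) x[m] · y[(n-m) mod 4]

Computing each output sample:
(x ⊛ y)[0] = -12
(x ⊛ y)[1] = 2
(x ⊛ y)[2] = 0
(x ⊛ y)[3] = -2

x ⊛ y = [-12, 2, 0, -2]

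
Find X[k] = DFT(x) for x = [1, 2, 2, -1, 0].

X[k] = Σ(n=0 to 4) x[n] · ω_5^(nk)
where ω_5 = e^(-2πi/5)

Computing each X[k]:
X[0] = 4
X[1] = 0.8090-3.6655i
X[2] = -0.3090+1.6776i
X[3] = -0.3090-1.6776i
X[4] = 0.8090+3.6655i

X = [4, 0.8090-3.6655i, -0.3090+1.6776i, -0.3090-1.6776i, 0.8090+3.6655i]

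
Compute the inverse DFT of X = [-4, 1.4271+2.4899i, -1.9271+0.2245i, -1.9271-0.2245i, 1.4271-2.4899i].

x[n] = (1/5) Σ(k=0 to 4) X[k] · e^(2πikn/5)

Computing each x[n]:
x[0] = -1
x[1] = -1
x[2] = -2
x[3] = -1
x[4] = 1

x = [-1, -1, -2, -1, 1]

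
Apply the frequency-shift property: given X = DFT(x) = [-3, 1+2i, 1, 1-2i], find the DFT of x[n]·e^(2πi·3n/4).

Modulation property: DFT(ω_4^(-3n)·x[n]) = X[(k-3) mod 4], so circularly shift X by 3 positions.

X[k-3] = [1+2i, 1, 1-2i, -3]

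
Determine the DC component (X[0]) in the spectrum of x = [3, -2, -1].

X[0] = Σ(n=0 to 2) x[n] · ω_3^0 = Σ x[n]
= (3) + (-2) + (-1)

X[0] = 0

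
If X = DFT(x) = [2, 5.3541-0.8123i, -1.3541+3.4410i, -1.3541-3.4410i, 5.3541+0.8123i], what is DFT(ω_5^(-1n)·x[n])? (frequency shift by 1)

Modulation property: DFT(ω_5^(-1n)·x[n]) = X[(k-1) mod 5], so circularly shift X by 1 positions.

X[k-1] = [5.3541+0.8123i, 2, 5.3541-0.8123i, -1.3541+3.4410i, -1.3541-3.4410i]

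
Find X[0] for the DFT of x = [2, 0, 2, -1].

X[0] = Σ(n=0 to 3) x[n] · ω_4^0 = Σ x[n]
= (2) + (0) + (2) + (-1)

X[0] = 3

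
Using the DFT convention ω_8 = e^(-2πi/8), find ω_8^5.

ω_8^5 = e^(-2πi·5/8)
= cos(-2π·5/8) + i·sin(-2π·5/8)
= cos(-10π/8) + i·sin(-10π/8)

ω_8^5 = cos(-10π/8) + i·sin(-10π/8) = -0.7071+0.7071i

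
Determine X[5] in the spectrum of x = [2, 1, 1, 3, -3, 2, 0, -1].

X[5] = Σ(n=0 to 7) x[n] · ω_8^(5n) where ω_8 = e^(-2πi/8)
= (2)·ω_8^0 + (1)·ω_8^5 + (1)·ω_8^10 + (3)·ω_8^15 + (-3)·ω_8^20 + (2)·ω_8^25 + (0)·ω_8^30 + (-1)·ω_8^35

X[5] = 8.5355+1.1213i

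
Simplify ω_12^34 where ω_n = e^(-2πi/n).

Since ω_12^12 = 1, powers reduce modulo 12.
34 mod 12 = 10
So ω_12^34 = ω_12^10 = e^(-2πi·10/12)

ω_12^34 = ω_12^10 = 0.5000+0.8660i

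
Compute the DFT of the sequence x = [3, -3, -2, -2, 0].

X[k] = Σ(n=0 to 4) x[n] · ω_5^(nk)
where ω_5 = e^(-2πi/5)

Computing each X[k]:
X[0] = -4
X[1] = 5.3090+2.8532i
X[2] = 4.1910+1.7634i
X[3] = 4.1910-1.7634i
X[4] = 5.3090-2.8532i

X = [-4, 5.3090+2.8532i, 4.1910+1.7634i, 4.1910-1.7634i, 5.3090-2.8532i]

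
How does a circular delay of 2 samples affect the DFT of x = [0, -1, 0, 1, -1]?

Time shift by 2: X_shifted[k] = ω_5^(2k) · X[k]
Shifted x = [1, -1, 0, -1, 0]

DFT(x[n-2]) = [-1, 1.5000+0.3633i, 1.5000+1.5388i, 1.5000-1.5388i, 1.5000-0.3633i]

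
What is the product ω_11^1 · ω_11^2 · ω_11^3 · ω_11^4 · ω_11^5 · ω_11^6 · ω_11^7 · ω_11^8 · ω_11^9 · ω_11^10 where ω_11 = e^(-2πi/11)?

The primitive 11th roots of unity are ω_11^k for k coprime to 11: k ∈ {1, 2, 3, 4, 5, 6, 7, 8, 9, 10}
Their product equals the constant term of the cyclotomic polynomial Φ_11(x) up to sign.
For n ≥ 3, the product of all primitive nth roots of unity is 1. (For n=1 it is 1; for n=2 it is -1.)

1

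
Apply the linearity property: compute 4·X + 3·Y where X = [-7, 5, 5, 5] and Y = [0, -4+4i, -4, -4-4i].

By linearity: DFT(4x + 3y) = 4·DFT(x) + 3·DFT(y)
= 4·[-7, 5, 5, 5] + 3·[0, -4+4i, -4, -4-4i]

Computing element-wise:
Z[0] = 4·(-7) + 3·(0) = -28
Z[1] = 4·(5) + 3·(-4+4i) = 8+12i
Z[2] = 4·(5) + 3·(-4) = 8
Z[3] = 4·(5) + 3·(-4-4i) = 8-12i

DFT(4x + 3y) = 4·X + 3·Y = [-28, 8+12i, 8, 8-12i]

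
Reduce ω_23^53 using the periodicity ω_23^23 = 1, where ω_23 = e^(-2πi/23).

Since ω_23^23 = 1, powers reduce modulo 23.
53 mod 23 = 7
So ω_23^53 = ω_23^7 = e^(-2πi·7/23)

ω_23^53 = ω_23^7 = -0.3349-0.9423i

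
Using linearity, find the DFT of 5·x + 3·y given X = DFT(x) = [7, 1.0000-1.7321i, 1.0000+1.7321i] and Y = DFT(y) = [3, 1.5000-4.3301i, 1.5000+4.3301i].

By linearity: DFT(5x + 3y) = 5·DFT(x) + 3·DFT(y)
= 5·[7, 1.0000-1.7321i, 1.0000+1.7321i] + 3·[3, 1.5000-4.3301i, 1.5000+4.3301i]

Computing element-wise:
Z[0] = 5·(7) + 3·(3) = 44
Z[1] = 5·(1.0000-1.7321i) + 3·(1.5000-4.3301i) = 9.5000-21.6508i
Z[2] = 5·(1.0000+1.7321i) + 3·(1.5000+4.3301i) = 9.5000+21.6508i

DFT(5x + 3y) = 5·X + 3·Y = [44, 9.5000-21.6508i, 9.5000+21.6508i]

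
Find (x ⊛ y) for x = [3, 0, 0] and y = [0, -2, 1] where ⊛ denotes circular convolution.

(x ⊛ y)[n] = Σ(m=0 to 2) x[m] · y[(n-m) mod 3]

Computing each output sample:
(x ⊛ y)[0] = 0
(x ⊛ y)[1] = -6
(x ⊛ y)[2] = 3

x ⊛ y = [0, -6, 3]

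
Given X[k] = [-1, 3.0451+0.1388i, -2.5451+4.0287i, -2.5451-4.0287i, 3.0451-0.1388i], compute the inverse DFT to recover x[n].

x[n] = (1/5) Σ(k=0 to 4) X[k] · e^(2πikn/5)

Computing each x[n]:
x[0] = 0
x[1] = 0
x[2] = 0
x[3] = -3
x[4] = 2

x = [0, 0, 0, -3, 2]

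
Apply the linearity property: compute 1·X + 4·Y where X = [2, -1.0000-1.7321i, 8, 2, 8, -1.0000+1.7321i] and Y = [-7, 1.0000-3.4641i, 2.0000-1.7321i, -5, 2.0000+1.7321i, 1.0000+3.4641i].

By linearity: DFT(1x + 4y) = 1·DFT(x) + 4·DFT(y)
= 1·[2, -1.0000-1.7321i, 8, 2, 8, -1.0000+1.7321i] + 4·[-7, 1.0000-3.4641i, 2.0000-1.7321i, -5, 2.0000+1.7321i, 1.0000+3.4641i]

Computing element-wise:
Z[0] = 1·(2) + 4·(-7) = -26
Z[1] = 1·(-1.0000-1.7321i) + 4·(1.0000-3.4641i) = 3.0000-15.5885i
Z[2] = 1·(8) + 4·(2.0000-1.7321i) = 16.0000-6.9284i
Z[3] = 1·(2) + 4·(-5) = -18
Z[4] = 1·(8) + 4·(2.0000+1.7321i) = 16.0000+6.9284i
Z[5] = 1·(-1.0000+1.7321i) + 4·(1.0000+3.4641i) = 3.0000+15.5885i

DFT(1x + 4y) = 1·X + 4·Y = [-26, 3.0000-15.5885i, 16.0000-6.9284i, -18, 16.0000+6.9284i, 3.0000+15.5885i]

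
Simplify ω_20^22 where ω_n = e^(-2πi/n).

Since ω_20^20 = 1, powers reduce modulo 20.
22 mod 20 = 2
So ω_20^22 = ω_20^2 = e^(-2πi·2/20)

ω_20^22 = ω_20^2 = 0.8090-0.5878i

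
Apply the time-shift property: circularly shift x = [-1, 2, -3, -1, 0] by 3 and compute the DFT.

Time shift by 3: X_shifted[k] = ω_5^(3k) · X[k]
Shifted x = [-3, -1, 0, -1, 2]

DFT(x[n-3]) = [-3, -1.8820+2.2654i, -4.1180+2.7144i, -4.1180-2.7144i, -1.8820-2.2654i]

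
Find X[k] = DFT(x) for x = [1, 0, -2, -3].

X[k] = Σ(n=0 to 3) x[n] · ω_4^(nk)
where ω_4 = e^(-2πi/4)

Computing each X[k]:
X[0] = -4
X[1] = 3-3i
X[2] = 2
X[3] = 3+3i

X = [-4, 3-3i, 2, 3+3i]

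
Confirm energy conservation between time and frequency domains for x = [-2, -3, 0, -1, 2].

Time domain:
Σ|x[n]|² = |-2|² + |-3|² + |0|² + |-1|² + |2|² = 18.0000

Frequency domain:
(1/5)Σ|X[k]|² = (1/5)(|-4|² + |-1.5000+4.1675i|² + |-1.5000+3.8900i|² + |-1.5000-3.8900i|² + |-1.5000-4.1675i|²) = (1/5)·90.0000 = 18.0000

Both sides agree, confirming Parseval's theorem.

Σ|x[n]|² = (1/N)Σ|X[k]|² = 18.0000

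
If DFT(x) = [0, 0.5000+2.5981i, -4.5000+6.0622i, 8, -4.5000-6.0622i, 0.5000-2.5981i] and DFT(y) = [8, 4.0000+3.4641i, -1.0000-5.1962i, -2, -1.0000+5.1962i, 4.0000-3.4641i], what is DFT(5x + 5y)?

By linearity: DFT(5x + 5y) = 5·DFT(x) + 5·DFT(y)
= 5·[0, 0.5000+2.5981i, -4.5000+6.0622i, 8, -4.5000-6.0622i, 0.5000-2.5981i] + 5·[8, 4.0000+3.4641i, -1.0000-5.1962i, -2, -1.0000+5.1962i, 4.0000-3.4641i]

Computing element-wise:
Z[0] = 5·(0) + 5·(8) = 40
Z[1] = 5·(0.5000+2.5981i) + 5·(4.0000+3.4641i) = 22.5000+30.3110i
Z[2] = 5·(-4.5000+6.0622i) + 5·(-1.0000-5.1962i) = -27.5000+4.3300i
Z[3] = 5·(8) + 5·(-2) = 30
Z[4] = 5·(-4.5000-6.0622i) + 5·(-1.0000+5.1962i) = -27.5000-4.3300i
Z[5] = 5·(0.5000-2.5981i) + 5·(4.0000-3.4641i) = 22.5000-30.3110i

DFT(5x + 5y) = 5·X + 5·Y = [40, 22.5000+30.3110i, -27.5000+4.3300i, 30, -27.5000-4.3300i, 22.5000-30.3110i]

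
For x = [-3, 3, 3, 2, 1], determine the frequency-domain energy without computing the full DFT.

Parseval: Σ|x[n]|² = (1/N)Σ|X[k]|², so Σ|X[k]|² = N·Σ|x[n]|² = 5·32.0000

Σ|X[k]|² = N·Σ|x[n]|² = 5·32.0000 = 160.0000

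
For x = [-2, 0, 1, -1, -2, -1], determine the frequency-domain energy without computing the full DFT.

Parseval: Σ|x[n]|² = (1/N)Σ|X[k]|², so Σ|X[k]|² = N·Σ|x[n]|² = 6·11.0000

Σ|X[k]|² = N·Σ|x[n]|² = 6·11.0000 = 66.0000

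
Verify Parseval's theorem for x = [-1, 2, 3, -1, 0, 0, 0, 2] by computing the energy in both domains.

Time domain:
Σ|x[n]|² = |-1|² + |2|² + |3|² + |-1|² + |0|² + |0|² + |0|² + |2|² = 19.0000

Frequency domain:
(1/8)Σ|X[k]|² = (1/8)(|5|² + |2.5355-2.2929i|² + |-4-1i|² + |-4.5355+3.7071i|² + |-1|² + |-4.5355-3.7071i|² + |-4+1i|² + |2.5355+2.2929i|²) = (1/8)·152.0000 = 19.0000

Both sides agree, confirming Parseval's theorem.

Σ|x[n]|² = (1/N)Σ|X[k]|² = 19.0000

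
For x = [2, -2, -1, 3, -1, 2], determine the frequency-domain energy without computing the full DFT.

Parseval: Σ|x[n]|² = (1/N)Σ|X[k]|², so Σ|X[k]|² = N·Σ|x[n]|² = 6·23.0000

Σ|X[k]|² = N·Σ|x[n]|² = 6·23.0000 = 138.0000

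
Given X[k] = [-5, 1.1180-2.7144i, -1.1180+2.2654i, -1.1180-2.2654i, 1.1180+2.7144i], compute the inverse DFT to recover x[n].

x[n] = (1/5) Σ(k=0 to 4) X[k] · e^(2πikn/5)

Computing each x[n]:
x[0] = -1
x[1] = 0
x[2] = 0
x[3] = -3
x[4] = -1

x = [-1, 0, 0, -3, -1]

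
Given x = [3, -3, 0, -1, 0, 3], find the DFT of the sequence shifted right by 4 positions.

Time shift by 4: X_shifted[k] = ω_6^(4k) · X[k]
Shifted x = [0, -1, 0, 3, 3, -3]

DFT(x[n-4]) = [2, -6.5000+0.8660i, 3.5000-4.3301i, 4, 3.5000+4.3301i, -6.5000-0.8660i]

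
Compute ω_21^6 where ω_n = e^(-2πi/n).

ω_21^6 = e^(-2πi·6/21)
= cos(-2π·6/21) + i·sin(-2π·6/21)
= cos(-12π/21) + i·sin(-12π/21)

ω_21^6 = cos(-12π/21) + i·sin(-12π/21) = -0.2225-0.9749i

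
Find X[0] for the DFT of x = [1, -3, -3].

X[0] = Σ(n=0 to 2) x[n] · ω_3^0 = Σ x[n]
= (1) + (-3) + (-3)

X[0] = -5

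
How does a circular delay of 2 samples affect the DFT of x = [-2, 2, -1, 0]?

Time shift by 2: X_shifted[k] = ω_4^(2k) · X[k]
Shifted x = [-1, 0, -2, 2]

DFT(x[n-2]) = [-1, 1+2i, -5, 1-2i]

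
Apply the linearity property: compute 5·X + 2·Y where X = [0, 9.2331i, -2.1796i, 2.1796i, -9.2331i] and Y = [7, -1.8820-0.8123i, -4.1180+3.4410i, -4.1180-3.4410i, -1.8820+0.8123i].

By linearity: DFT(5x + 2y) = 5·DFT(x) + 2·DFT(y)
= 5·[0, 9.2331i, -2.1796i, 2.1796i, -9.2331i] + 2·[7, -1.8820-0.8123i, -4.1180+3.4410i, -4.1180-3.4410i, -1.8820+0.8123i]

Computing element-wise:
Z[0] = 5·(0) + 2·(7) = 14
Z[1] = 5·(9.2331i) + 2·(-1.8820-0.8123i) = -3.7640+44.5409i
Z[2] = 5·(-2.1796i) + 2·(-4.1180+3.4410i) = -8.2360-4.0160i
Z[3] = 5·(2.1796i) + 2·(-4.1180-3.4410i) = -8.2360+4.0160i
Z[4] = 5·(-9.2331i) + 2·(-1.8820+0.8123i) = -3.7640-44.5409i

DFT(5x + 2y) = 5·X + 2·Y = [14, -3.7640+44.5409i, -8.2360-4.0160i, -8.2360+4.0160i, -3.7640-44.5409i]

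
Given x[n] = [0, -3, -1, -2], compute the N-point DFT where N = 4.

X[k] = Σ(n=0 to 3) x[n] · ω_4^(nk)
where ω_4 = e^(-2πi/4)

Computing each X[k]:
X[0] = -6
X[1] = 1+1i
X[2] = 4
X[3] = 1-1i

X = [-6, 1+1i, 4, 1-1i]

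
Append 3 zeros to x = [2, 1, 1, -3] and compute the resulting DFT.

Original 4-point DFT: [1, 1-4i, 5, 1+4i]
Zero-padded 7-point DFT provides frequency interpolation.

DFT_7([x, 0, ...]) = [1, 5.1039-0.4551i, -0.9940-2.8865i, 2.3901+3.2727i, 2.3901-3.2727i, -0.9940+2.8865i, 5.1039+0.4551i]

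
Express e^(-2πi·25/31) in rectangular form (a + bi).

ω_31^25 = e^(-2πi·25/31)
= cos(-2π·25/31) + i·sin(-2π·25/31)
= cos(-50π/31) + i·sin(-50π/31)

ω_31^25 = cos(-50π/31) + i·sin(-50π/31) = 0.3473+0.9378i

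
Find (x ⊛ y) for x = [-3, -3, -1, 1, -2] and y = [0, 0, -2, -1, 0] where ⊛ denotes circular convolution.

(x ⊛ y)[n] = Σ(m=0 to 4) x[m] · y[(n-m) mod 5]

Computing each output sample:
(x ⊛ y)[0] = -1
(x ⊛ y)[1] = 3
(x ⊛ y)[2] = 8
(x ⊛ y)[3] = 9
(x ⊛ y)[4] = 5

x ⊛ y = [-1, 3, 8, 9, 5]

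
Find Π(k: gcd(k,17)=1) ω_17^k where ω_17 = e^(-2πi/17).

The primitive 17th roots of unity are ω_17^k for k coprime to 17: k ∈ {1, 2, 3, 4, 5, 6, 7, 8, 9, 10, 11, 12, 13, 14, 15, 16}
Their product equals the constant term of the cyclotomic polynomial Φ_17(x) up to sign.
For n ≥ 3, the product of all primitive nth roots of unity is 1. (For n=1 it is 1; for n=2 it is -1.)

1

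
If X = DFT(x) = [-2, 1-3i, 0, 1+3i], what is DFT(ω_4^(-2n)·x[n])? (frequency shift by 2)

Modulation property: DFT(ω_4^(-2n)·x[n]) = X[(k-2) mod 4], so circularly shift X by 2 positions.

X[k-2] = [0, 1+3i, -2, 1-3i]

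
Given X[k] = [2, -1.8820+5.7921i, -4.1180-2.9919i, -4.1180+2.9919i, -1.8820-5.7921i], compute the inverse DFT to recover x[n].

x[n] = (1/5) Σ(k=0 to 4) X[k] · e^(2πikn/5)

Computing each x[n]:
x[0] = -2
x[1] = 0
x[2] = -2
x[3] = 3
x[4] = 3

x = [-2, 0, -2, 3, 3]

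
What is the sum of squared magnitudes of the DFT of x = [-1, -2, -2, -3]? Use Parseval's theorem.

Parseval: Σ|x[n]|² = (1/N)Σ|X[k]|², so Σ|X[k]|² = N·Σ|x[n]|² = 4·18.0000

Σ|X[k]|² = N·Σ|x[n]|² = 4·18.0000 = 72.0000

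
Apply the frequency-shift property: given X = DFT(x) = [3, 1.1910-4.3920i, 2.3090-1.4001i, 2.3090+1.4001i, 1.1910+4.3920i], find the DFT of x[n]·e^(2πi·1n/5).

Modulation property: DFT(ω_5^(-1n)·x[n]) = X[(k-1) mod 5], so circularly shift X by 1 positions.

X[k-1] = [1.1910+4.3920i, 3, 1.1910-4.3920i, 2.3090-1.4001i, 2.3090+1.4001i]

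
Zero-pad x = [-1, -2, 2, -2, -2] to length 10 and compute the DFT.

Original 5-point DFT: [-5, -2.2361-2.3511i, 2.2361+3.8042i, 2.2361-3.8042i, -2.2361+2.3511i]
Zero-padded 10-point DFT provides frequency interpolation.

DFT_10([x, 0, ...]) = [-5, 0.2361+2.3511i, -2.2361-2.3511i, -4.2361+3.8042i, 2.2361+3.8042i, 3, 2.2361-3.8042i, -4.2361-3.8042i, -2.2361+2.3511i, 0.2361-2.3511i]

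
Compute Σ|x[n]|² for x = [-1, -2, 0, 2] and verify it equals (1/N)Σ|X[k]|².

Time domain:
Σ|x[n]|² = |-1|² + |-2|² + |0|² + |2|² = 9.0000

Frequency domain:
(1/4)Σ|X[k]|² = (1/4)(|-1|² + |-1+4i|² + |-1|² + |-1-4i|²) = (1/4)·36.0000 = 9.0000

Both sides agree, confirming Parseval's theorem.

Σ|x[n]|² = (1/N)Σ|X[k]|² = 9.0000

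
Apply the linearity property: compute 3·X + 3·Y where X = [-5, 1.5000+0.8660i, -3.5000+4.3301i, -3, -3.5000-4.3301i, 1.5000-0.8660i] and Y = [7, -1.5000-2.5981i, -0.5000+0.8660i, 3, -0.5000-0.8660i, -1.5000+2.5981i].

By linearity: DFT(3x + 3y) = 3·DFT(x) + 3·DFT(y)
= 3·[-5, 1.5000+0.8660i, -3.5000+4.3301i, -3, -3.5000-4.3301i, 1.5000-0.8660i] + 3·[7, -1.5000-2.5981i, -0.5000+0.8660i, 3, -0.5000-0.8660i, -1.5000+2.5981i]

Computing element-wise:
Z[0] = 3·(-5) + 3·(7) = 6
Z[1] = 3·(1.5000+0.8660i) + 3·(-1.5000-2.5981i) = -5.1963i
Z[2] = 3·(-3.5000+4.3301i) + 3·(-0.5000+0.8660i) = -12.0000+15.5883i
Z[3] = 3·(-3) + 3·(3) = 0
Z[4] = 3·(-3.5000-4.3301i) + 3·(-0.5000-0.8660i) = -12.0000-15.5883i
Z[5] = 3·(1.5000-0.8660i) + 3·(-1.5000+2.5981i) = 5.1963i

DFT(3x + 3y) = 3·X + 3·Y = [6, -5.1963i, -12.0000+15.5883i, 0, -12.0000-15.5883i, 5.1963i]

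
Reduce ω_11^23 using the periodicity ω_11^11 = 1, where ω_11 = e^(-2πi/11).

Since ω_11^11 = 1, powers reduce modulo 11.
23 mod 11 = 1
So ω_11^23 = ω_11^1 = e^(-2πi·1/11)

ω_11^23 = ω_11^1 = 0.8413-0.5406i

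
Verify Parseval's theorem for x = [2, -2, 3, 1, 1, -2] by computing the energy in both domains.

Time domain:
Σ|x[n]|² = |2|² + |-2|² + |3|² + |1|² + |1|² + |-2|² = 23.0000

Frequency domain:
(1/6)Σ|X[k]|² = (1/6)(|3|² + |-3.0000-1.7321i|² + |3.0000+1.7321i|² + |9|² + |3.0000-1.7321i|² + |-3.0000+1.7321i|²) = (1/6)·138.0000 = 23.0000

Both sides agree, confirming Parseval's theorem.

Σ|x[n]|² = (1/N)Σ|X[k]|² = 23.0000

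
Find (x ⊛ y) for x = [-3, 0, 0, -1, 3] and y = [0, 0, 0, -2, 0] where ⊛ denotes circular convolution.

(x ⊛ y)[n] = Σ(m=0 to 4) x[m] · y[(n-m) mod 5]

Computing each output sample:
(x ⊛ y)[0] = 0
(x ⊛ y)[1] = 2
(x ⊛ y)[2] = -6
(x ⊛ y)[3] = 6
(x ⊛ y)[4] = 0

x ⊛ y = [0, 2, -6, 6, 0]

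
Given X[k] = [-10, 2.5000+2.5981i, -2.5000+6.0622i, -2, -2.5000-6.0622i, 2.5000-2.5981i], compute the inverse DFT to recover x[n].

x[n] = (1/6) Σ(k=0 to 5) X[k] · e^(2πikn/6)

Computing each x[n]:
x[0] = -2
x[1] = -3
x[2] = -1
x[3] = -3
x[4] = -3
x[5] = 2

x = [-2, -3, -1, -3, -3, 2]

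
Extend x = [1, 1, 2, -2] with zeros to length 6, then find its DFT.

Original 4-point DFT: [2, -1-3i, 4, -1+3i]
Zero-padded 6-point DFT provides frequency interpolation.

DFT_6([x, 0, ...]) = [2, 2.5000-2.5981i, -2.5000+0.8660i, 4, -2.5000-0.8660i, 2.5000+2.5981i]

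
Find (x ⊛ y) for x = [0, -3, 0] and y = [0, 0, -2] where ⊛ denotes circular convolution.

(x ⊛ y)[n] = Σ(m=0 to 2) x[m] · y[(n-m) mod 3]

Computing each output sample:
(x ⊛ y)[0] = 6
(x ⊛ y)[1] = 0
(x ⊛ y)[2] = 0

x ⊛ y = [6, 0, 0]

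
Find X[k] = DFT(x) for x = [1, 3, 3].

X[k] = Σ(n=0 to 2) x[n] · ω_3^(nk)
where ω_3 = e^(-2πi/3)

Computing each X[k]:
X[0] = 7
X[1] = -2
X[2] = -2

X = [7, -2, -2]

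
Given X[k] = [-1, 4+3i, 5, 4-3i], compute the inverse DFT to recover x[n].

x[n] = (1/4) Σ(k=0 to 3) X[k] · e^(2πikn/4)

Computing each x[n]:
x[0] = 3
x[1] = -3
x[2] = -1
x[3] = 0

x = [3, -3, -1, 0]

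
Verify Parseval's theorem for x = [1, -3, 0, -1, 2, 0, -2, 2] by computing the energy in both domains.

Time domain:
Σ|x[n]|² = |1|² + |-3|² + |0|² + |-1|² + |2|² + |0|² + |-2|² + |2|² = 23.0000

Frequency domain:
(1/8)Σ|X[k]|² = (1/8)(|-1|² + |-1.0000+2.2426i|² + |5+4i|² + |-1.0000+6.2426i|² + |3|² + |-1.0000-6.2426i|² + |5-4i|² + |-1.0000-2.2426i|²) = (1/8)·184.0000 = 23.0000

Both sides agree, confirming Parseval's theorem.

Σ|x[n]|² = (1/N)Σ|X[k]|² = 23.0000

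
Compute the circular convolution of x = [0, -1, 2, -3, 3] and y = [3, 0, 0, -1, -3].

(x ⊛ y)[n] = Σ(m=0 to 4) x[m] · y[(n-m) mod 5]

Computing each output sample:
(x ⊛ y)[0] = 1
(x ⊛ y)[1] = -6
(x ⊛ y)[2] = 12
(x ⊛ y)[3] = -18
(x ⊛ y)[4] = 10

x ⊛ y = [1, -6, 12, -18, 10]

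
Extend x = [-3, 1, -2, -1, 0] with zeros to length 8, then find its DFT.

Original 5-point DFT: [-5, -0.2639-0.3633i, -4.7361-1.5388i, -4.7361+1.5388i, -0.2639+0.3633i]
Zero-padded 8-point DFT provides frequency interpolation.

DFT_8([x, 0, ...]) = [-5, -1.5858+2.0000i, -1-2i, -4.4142-2.0000i, -5, -4.4142+2.0000i, -1+2i, -1.5858-2.0000i]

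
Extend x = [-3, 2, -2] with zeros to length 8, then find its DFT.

Original 3-point DFT: [-3, -3.0000-3.4641i, -3.0000+3.4641i]
Zero-padded 8-point DFT provides frequency interpolation.

DFT_8([x, 0, ...]) = [-3, -1.5858+0.5858i, -1-2i, -4.4142-3.4142i, -7, -4.4142+3.4142i, -1+2i, -1.5858-0.5858i]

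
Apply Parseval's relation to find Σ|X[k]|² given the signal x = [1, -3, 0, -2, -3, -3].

Parseval: Σ|x[n]|² = (1/N)Σ|X[k]|², so Σ|X[k]|² = N·Σ|x[n]|² = 6·32.0000

Σ|X[k]|² = N·Σ|x[n]|² = 6·32.0000 = 192.0000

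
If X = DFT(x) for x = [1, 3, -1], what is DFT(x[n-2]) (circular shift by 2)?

Time shift by 2: X_shifted[k] = ω_3^(2k) · X[k]
Shifted x = [3, -1, 1]

DFT(x[n-2]) = [3, 3.0000+1.7321i, 3.0000-1.7321i]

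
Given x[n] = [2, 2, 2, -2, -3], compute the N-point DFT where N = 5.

X[k] = Σ(n=0 to 4) x[n] · ω_5^(nk)
where ω_5 = e^(-2πi/5)

Computing each X[k]:
X[0] = 1
X[1] = 1.6910-7.1064i
X[2] = 2.8090+0.8653i
X[3] = 2.8090-0.8653i
X[4] = 1.6910+7.1064i

X = [1, 1.6910-7.1064i, 2.8090+0.8653i, 2.8090-0.8653i, 1.6910+7.1064i]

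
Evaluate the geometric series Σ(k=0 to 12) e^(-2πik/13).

Sum of all nth roots of unity equals 0 for n > 1 (geometric series with r ≠ 1).

0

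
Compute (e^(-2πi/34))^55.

Since ω_34^34 = 1, powers reduce modulo 34.
55 mod 34 = 21
So ω_34^55 = ω_34^21 = e^(-2πi·21/34)

ω_34^55 = ω_34^21 = -0.7390+0.6737i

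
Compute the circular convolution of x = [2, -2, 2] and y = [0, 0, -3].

(x ⊛ y)[n] = Σ(m=0 to 2) x[m] · y[(n-m) mod 3]

Computing each output sample:
(x ⊛ y)[0] = 6
(x ⊛ y)[1] = -6
(x ⊛ y)[2] = -6

x ⊛ y = [6, -6, -6]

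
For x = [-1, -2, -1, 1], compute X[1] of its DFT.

X[1] = Σ(n=0 to 3) x[n] · ω_4^(1n) where ω_4 = e^(-2πi/4)
= (-1)·ω_4^0 + (-2)·ω_4^1 + (-1)·ω_4^2 + (1)·ω_4^3

X[1] = 3i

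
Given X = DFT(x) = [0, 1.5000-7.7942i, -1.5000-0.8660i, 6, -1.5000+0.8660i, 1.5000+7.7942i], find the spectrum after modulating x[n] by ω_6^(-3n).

Modulation property: DFT(ω_6^(-3n)·x[n]) = X[(k-3) mod 6], so circularly shift X by 3 positions.

X[k-3] = [6, -1.5000+0.8660i, 1.5000+7.7942i, 0, 1.5000-7.7942i, -1.5000-0.8660i]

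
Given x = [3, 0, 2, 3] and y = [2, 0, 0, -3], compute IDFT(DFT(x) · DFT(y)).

(x ⊛ y)[n] = Σ(m=0 to 3) x[m] · y[(n-m) mod 4]

Computing each output sample:
(x ⊛ y)[0] = 6
(x ⊛ y)[1] = -6
(x ⊛ y)[2] = -5
(x ⊛ y)[3] = -3

x ⊛ y = [6, -6, -5, -3]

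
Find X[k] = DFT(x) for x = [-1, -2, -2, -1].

X[k] = Σ(n=0 to 3) x[n] · ω_4^(nk)
where ω_4 = e^(-2πi/4)

Computing each X[k]:
X[0] = -6
X[1] = 1+1i
X[2] = 0
X[3] = 1-1i

X = [-6, 1+1i, 0, 1-1i]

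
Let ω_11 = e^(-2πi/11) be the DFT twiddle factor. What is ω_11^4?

ω_11^4 = e^(-2πi·4/11)
= cos(-2π·4/11) + i·sin(-2π·4/11)
= cos(-8π/11) + i·sin(-8π/11)

ω_11^4 = cos(-8π/11) + i·sin(-8π/11) = -0.6549-0.7557i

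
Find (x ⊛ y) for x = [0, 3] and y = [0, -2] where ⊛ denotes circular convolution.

(x ⊛ y)[n] = Σ(m=0 to 1) x[m] · y[(n-m) mod 2]

Computing each output sample:
(x ⊛ y)[0] = -6
(x ⊛ y)[1] = 0

x ⊛ y = [-6, 0]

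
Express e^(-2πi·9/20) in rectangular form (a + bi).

ω_20^9 = e^(-2πi·9/20)
= cos(-2π·9/20) + i·sin(-2π·9/20)
= cos(-18π/20) + i·sin(-18π/20)

ω_20^9 = cos(-18π/20) + i·sin(-18π/20) = -0.9511-0.3090i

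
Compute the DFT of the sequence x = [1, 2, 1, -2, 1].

X[k] = Σ(n=0 to 4) x[n] · ω_5^(nk)
where ω_5 = e^(-2πi/5)

Computing each X[k]:
X[0] = 3
X[1] = 2.7361-2.7144i
X[2] = -1.7361+2.2654i
X[3] = -1.7361-2.2654i
X[4] = 2.7361+2.7144i

X = [3, 2.7361-2.7144i, -1.7361+2.2654i, -1.7361-2.2654i, 2.7361+2.7144i]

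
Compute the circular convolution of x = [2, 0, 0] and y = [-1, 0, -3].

(x ⊛ y)[n] = Σ(m=0 to 2) x[m] · y[(n-m) mod 3]

Computing each output sample:
(x ⊛ y)[0] = -2
(x ⊛ y)[1] = 0
(x ⊛ y)[2] = -6

x ⊛ y = [-2, 0, -6]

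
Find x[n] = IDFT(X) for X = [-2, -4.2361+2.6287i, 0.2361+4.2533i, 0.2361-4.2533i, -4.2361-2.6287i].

x[n] = (1/5) Σ(k=0 to 4) X[k] · e^(2πikn/5)

Computing each x[n]:
x[0] = -2
x[1] = -3
x[2] = 2
x[3] = 0
x[4] = 1

x = [-2, -3, 2, 0, 1]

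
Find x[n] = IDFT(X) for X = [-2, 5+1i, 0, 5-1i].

x[n] = (1/4) Σ(k=0 to 3) X[k] · e^(2πikn/4)

Computing each x[n]:
x[0] = 2
x[1] = -1
x[2] = -3
x[3] = 0

x = [2, -1, -3, 0]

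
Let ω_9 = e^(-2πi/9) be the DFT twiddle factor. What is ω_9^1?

ω_9^1 = e^(-2πi·1/9)
= cos(-2π·1/9) + i·sin(-2π·1/9)
= cos(-2π/9) + i·sin(-2π/9)

ω_9^1 = cos(-2π/9) + i·sin(-2π/9) = 0.7660-0.6428i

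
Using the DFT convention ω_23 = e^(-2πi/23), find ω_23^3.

ω_23^3 = e^(-2πi·3/23)
= cos(-2π·3/23) + i·sin(-2π·3/23)
= cos(-6π/23) + i·sin(-6π/23)

ω_23^3 = cos(-6π/23) + i·sin(-6π/23) = 0.6826-0.7308i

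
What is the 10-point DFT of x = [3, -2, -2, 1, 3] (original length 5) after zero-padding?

Original 5-point DFT: [3, 4.1180+6.5186i, 1.8820+0.0858i, 1.8820-0.0858i, 4.1180-6.5186i]
Zero-padded 10-point DFT provides frequency interpolation.

DFT_10([x, 0, ...]) = [3, -1.9721+0.3633i, 4.1180+6.5186i, 6.9721-1.5388i, 1.8820+0.0858i, 5, 1.8820-0.0858i, 6.9721+1.5388i, 4.1180-6.5186i, -1.9721-0.3633i]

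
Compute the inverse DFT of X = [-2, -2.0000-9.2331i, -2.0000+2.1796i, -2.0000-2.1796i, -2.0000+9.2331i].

x[n] = (1/5) Σ(k=0 to 4) X[k] · e^(2πikn/5)

Computing each x[n]:
x[0] = -2
x[1] = 3
x[2] = 3
x[3] = -3
x[4] = -3

x = [-2, 3, 3, -3, -3]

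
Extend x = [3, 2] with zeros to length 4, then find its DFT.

Original 2-point DFT: [5, 1]
Zero-padded 4-point DFT provides frequency interpolation.

DFT_4([x, 0, ...]) = [5, 3-2i, 1, 3+2i]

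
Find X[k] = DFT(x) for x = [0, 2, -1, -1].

X[k] = Σ(n=0 to 3) x[n] · ω_4^(nk)
where ω_4 = e^(-2πi/4)

Computing each X[k]:
X[0] = 0
X[1] = 1-3i
X[2] = -2
X[3] = 1+3i

X = [0, 1-3i, -2, 1+3i]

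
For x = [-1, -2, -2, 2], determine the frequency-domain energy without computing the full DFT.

Parseval: Σ|x[n]|² = (1/N)Σ|X[k]|², so Σ|X[k]|² = N·Σ|x[n]|² = 4·13.0000

Σ|X[k]|² = N·Σ|x[n]|² = 4·13.0000 = 52.0000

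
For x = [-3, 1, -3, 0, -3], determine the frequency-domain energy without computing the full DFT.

Parseval: Σ|x[n]|² = (1/N)Σ|X[k]|², so Σ|X[k]|² = N·Σ|x[n]|² = 5·28.0000

Σ|X[k]|² = N·Σ|x[n]|² = 5·28.0000 = 140.0000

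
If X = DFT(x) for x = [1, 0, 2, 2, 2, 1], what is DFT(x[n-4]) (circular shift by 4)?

Time shift by 4: X_shifted[k] = ω_6^(4k) · X[k]
Shifted x = [2, 2, 2, 1, 1, 0]

DFT(x[n-4]) = [8, 0.5000-2.5981i, 0.5000-0.8660i, 2, 0.5000+0.8660i, 0.5000+2.5981i]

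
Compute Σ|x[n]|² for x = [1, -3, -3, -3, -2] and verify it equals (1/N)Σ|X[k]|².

Time domain:
Σ|x[n]|² = |1|² + |-3|² + |-3|² + |-3|² + |-2|² = 32.0000

Frequency domain:
(1/5)Σ|X[k]|² = (1/5)(|-10|² + |4.3090+0.9511i|² + |3.1910+0.5878i|² + |3.1910-0.5878i|² + |4.3090-0.9511i|²) = (1/5)·160.0000 = 32.0000

Both sides agree, confirming Parseval's theorem.

Σ|x[n]|² = (1/N)Σ|X[k]|² = 32.0000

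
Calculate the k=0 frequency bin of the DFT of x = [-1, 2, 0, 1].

X[0] = Σ(n=0 to 3) x[n] · ω_4^0 = Σ x[n]
= (-1) + (2) + (0) + (1)

X[0] = 2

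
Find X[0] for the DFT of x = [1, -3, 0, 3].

X[0] = Σ(n=0 to 3) x[n] · ω_4^0 = Σ x[n]
= (1) + (-3) + (0) + (3)

X[0] = 1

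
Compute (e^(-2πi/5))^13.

Since ω_5^5 = 1, powers reduce modulo 5.
13 mod 5 = 3
So ω_5^13 = ω_5^3 = e^(-2πi·3/5)

ω_5^13 = ω_5^3 = -0.8090+0.5878i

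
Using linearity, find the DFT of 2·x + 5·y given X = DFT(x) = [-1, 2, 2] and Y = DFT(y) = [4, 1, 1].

By linearity: DFT(2x + 5y) = 2·DFT(x) + 5·DFT(y)
= 2·[-1, 2, 2] + 5·[4, 1, 1]

Computing element-wise:
Z[0] = 2·(-1) + 5·(4) = 18
Z[1] = 2·(2) + 5·(1) = 9
Z[2] = 2·(2) + 5·(1) = 9

DFT(2x + 5y) = 2·X + 5·Y = [18, 9, 9]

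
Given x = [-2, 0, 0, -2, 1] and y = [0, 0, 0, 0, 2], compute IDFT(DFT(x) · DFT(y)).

(x ⊛ y)[n] = Σ(m=0 to 4) x[m] · y[(n-m) mod 5]

Computing each output sample:
(x ⊛ y)[0] = 0
(x ⊛ y)[1] = 0
(x ⊛ y)[2] = -4
(x ⊛ y)[3] = 2
(x ⊛ y)[4] = -4

x ⊛ y = [0, 0, -4, 2, -4]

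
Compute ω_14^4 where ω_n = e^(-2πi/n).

ω_14^4 = e^(-2πi·4/14)
= cos(-2π·4/14) + i·sin(-2π·4/14)
= cos(-8π/14) + i·sin(-8π/14)

ω_14^4 = cos(-8π/14) + i·sin(-8π/14) = -0.2225-0.9749i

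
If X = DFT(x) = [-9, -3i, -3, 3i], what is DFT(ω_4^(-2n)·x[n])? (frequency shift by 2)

Modulation property: DFT(ω_4^(-2n)·x[n]) = X[(k-2) mod 4], so circularly shift X by 2 positions.

X[k-2] = [-3, 3i, -9, -3i]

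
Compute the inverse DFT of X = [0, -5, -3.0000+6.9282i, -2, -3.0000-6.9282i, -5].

x[n] = (1/6) Σ(k=0 to 5) X[k] · e^(2πikn/6)

Computing each x[n]:
x[0] = -3
x[1] = -2
x[2] = 3
x[3] = 1
x[4] = -1
x[5] = 2

x = [-3, -2, 3, 1, -1, 2]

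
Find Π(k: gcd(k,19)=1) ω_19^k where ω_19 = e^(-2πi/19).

The primitive 19th roots of unity are ω_19^k for k coprime to 19: k ∈ {1, 2, 3, 4, 5, 6, 7, 8, 9, 10, 11, 12, 13, 14, 15, 16, 17, 18}
Their product equals the constant term of the cyclotomic polynomial Φ_19(x) up to sign.
For n ≥ 3, the product of all primitive nth roots of unity is 1. (For n=1 it is 1; for n=2 it is -1.)

1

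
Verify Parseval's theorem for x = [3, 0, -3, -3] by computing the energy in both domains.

Time domain:
Σ|x[n]|² = |3|² + |0|² + |-3|² + |-3|² = 27.0000

Frequency domain:
(1/4)Σ|X[k]|² = (1/4)(|-3|² + |6-3i|² + |3|² + |6+3i|²) = (1/4)·108.0000 = 27.0000

Both sides agree, confirming Parseval's theorem.

Σ|x[n]|² = (1/N)Σ|X[k]|² = 27.0000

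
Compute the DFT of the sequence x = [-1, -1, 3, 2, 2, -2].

X[k] = Σ(n=0 to 5) x[n] · ω_6^(nk)
where ω_6 = e^(-2πi/6)

Computing each X[k]:
X[0] = 3
X[1] = -7.0000-1.7321i
X[2] = 0
X[3] = 5
X[4] = 0
X[5] = -7.0000+1.7321i

X = [3, -7.0000-1.7321i, 0, 5, 0, -7.0000+1.7321i]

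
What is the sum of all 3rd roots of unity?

Sum of all nth roots of unity equals 0 for n > 1 (geometric series with r ≠ 1).

0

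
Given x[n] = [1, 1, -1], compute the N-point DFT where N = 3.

X[k] = Σ(n=0 to 2) x[n] · ω_3^(nk)
where ω_3 = e^(-2πi/3)

Computing each X[k]:
X[0] = 1
X[1] = 1.0000-1.7321i
X[2] = 1.0000+1.7321i

X = [1, 1.0000-1.7321i, 1.0000+1.7321i]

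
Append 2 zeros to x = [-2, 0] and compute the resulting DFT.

Original 2-point DFT: [-2, -2]
Zero-padded 4-point DFT provides frequency interpolation.

DFT_4([x, 0, ...]) = [-2, -2, -2, -2]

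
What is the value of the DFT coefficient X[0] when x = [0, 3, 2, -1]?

X[0] = Σ(n=0 to 3) x[n] · ω_4^0 = Σ x[n]
= (0) + (3) + (2) + (-1)

X[0] = 4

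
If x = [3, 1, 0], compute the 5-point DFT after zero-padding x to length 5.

Original 3-point DFT: [4, 2.5000-0.8660i, 2.5000+0.8660i]
Zero-padded 5-point DFT provides frequency interpolation.

DFT_5([x, 0, ...]) = [4, 3.3090-0.9511i, 2.1910-0.5878i, 2.1910+0.5878i, 3.3090+0.9511i]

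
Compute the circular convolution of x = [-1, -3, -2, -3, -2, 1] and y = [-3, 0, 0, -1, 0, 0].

(x ⊛ y)[n] = Σ(m=0 to 5) x[m] · y[(n-m) mod 6]

Computing each output sample:
(x ⊛ y)[0] = 6
(x ⊛ y)[1] = 11
(x ⊛ y)[2] = 5
(x ⊛ y)[3] = 10
(x ⊛ y)[4] = 9
(x ⊛ y)[5] = -1

x ⊛ y = [6, 11, 5, 10, 9, -1]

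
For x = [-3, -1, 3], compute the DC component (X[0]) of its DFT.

X[0] = Σ(n=0 to 2) x[n] · ω_3^0 = Σ x[n]
= (-3) + (-1) + (3)

X[0] = -1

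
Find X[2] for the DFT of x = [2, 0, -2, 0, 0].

X[2] = Σ(n=0 to 4) x[n] · ω_5^(2n) where ω_5 = e^(-2πi/5)
= (2)·ω_5^0 + (0)·ω_5^2 + (-2)·ω_5^4 + (0)·ω_5^6 + (0)·ω_5^8

X[2] = 1.3820-1.9021i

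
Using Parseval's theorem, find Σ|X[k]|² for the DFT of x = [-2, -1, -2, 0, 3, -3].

Parseval: Σ|x[n]|² = (1/N)Σ|X[k]|², so Σ|X[k]|² = N·Σ|x[n]|² = 6·27.0000

Σ|X[k]|² = N·Σ|x[n]|² = 6·27.0000 = 162.0000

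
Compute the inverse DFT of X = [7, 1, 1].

x[n] = (1/3) Σ(k=0 to 2) X[k] · e^(2πikn/3)

Computing each x[n]:
x[0] = 3
x[1] = 2
x[2] = 2

x = [3, 2, 2]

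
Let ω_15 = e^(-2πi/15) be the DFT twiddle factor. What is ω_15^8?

ω_15^8 = e^(-2πi·8/15)
= cos(-2π·8/15) + i·sin(-2π·8/15)
= cos(-16π/15) + i·sin(-16π/15)

ω_15^8 = cos(-16π/15) + i·sin(-16π/15) = -0.9781+0.2079i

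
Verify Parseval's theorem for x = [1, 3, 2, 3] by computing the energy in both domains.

Time domain:
Σ|x[n]|² = |1|² + |3|² + |2|² + |3|² = 23.0000

Frequency domain:
(1/4)Σ|X[k]|² = (1/4)(|9|² + |-1|² + |-3|² + |-1|²) = (1/4)·92.0000 = 23.0000

Both sides agree, confirming Parseval's theorem.

Σ|x[n]|² = (1/N)Σ|X[k]|² = 23.0000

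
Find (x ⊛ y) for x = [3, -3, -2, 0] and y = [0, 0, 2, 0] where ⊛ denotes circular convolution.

(x ⊛ y)[n] = Σ(m=0 to 3) x[m] · y[(n-m) mod 4]

Computing each output sample:
(x ⊛ y)[0] = -4
(x ⊛ y)[1] = 0
(x ⊛ y)[2] = 6
(x ⊛ y)[3] = -6

x ⊛ y = [-4, 0, 6, -6]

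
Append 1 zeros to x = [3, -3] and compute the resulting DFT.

Original 2-point DFT: [0, 6]
Zero-padded 3-point DFT provides frequency interpolation.

DFT_3([x, 0, ...]) = [0, 4.5000+2.5981i, 4.5000-2.5981i]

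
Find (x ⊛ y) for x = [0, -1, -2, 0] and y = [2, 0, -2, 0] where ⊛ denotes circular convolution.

(x ⊛ y)[n] = Σ(m=0 to 3) x[m] · y[(n-m) mod 4]

Computing each output sample:
(x ⊛ y)[0] = 4
(x ⊛ y)[1] = -2
(x ⊛ y)[2] = -4
(x ⊛ y)[3] = 2

x ⊛ y = [4, -2, -4, 2]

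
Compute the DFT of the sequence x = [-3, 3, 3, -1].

X[k] = Σ(n=0 to 3) x[n] · ω_4^(nk)
where ω_4 = e^(-2πi/4)

Computing each X[k]:
X[0] = 2
X[1] = -6-4i
X[2] = -2
X[3] = -6+4i

X = [2, -6-4i, -2, -6+4i]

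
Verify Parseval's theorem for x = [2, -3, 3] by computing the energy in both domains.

Time domain:
Σ|x[n]|² = |2|² + |-3|² + |3|² = 22.0000

Frequency domain:
(1/3)Σ|X[k]|² = (1/3)(|2|² + |2.0000+5.1962i|² + |2.0000-5.1962i|²) = (1/3)·66.0000 = 22.0000

Both sides agree, confirming Parseval's theorem.

Σ|x[n]|² = (1/N)Σ|X[k]|² = 22.0000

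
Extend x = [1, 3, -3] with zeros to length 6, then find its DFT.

Original 3-point DFT: [1, 1.0000-5.1962i, 1.0000+5.1962i]
Zero-padded 6-point DFT provides frequency interpolation.

DFT_6([x, 0, ...]) = [1, 4, 1.0000-5.1962i, -5, 1.0000+5.1962i, 4]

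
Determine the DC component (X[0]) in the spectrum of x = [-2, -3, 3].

X[0] = Σ(n=0 to 2) x[n] · ω_3^0 = Σ x[n]
= (-2) + (-3) + (3)

X[0] = -2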